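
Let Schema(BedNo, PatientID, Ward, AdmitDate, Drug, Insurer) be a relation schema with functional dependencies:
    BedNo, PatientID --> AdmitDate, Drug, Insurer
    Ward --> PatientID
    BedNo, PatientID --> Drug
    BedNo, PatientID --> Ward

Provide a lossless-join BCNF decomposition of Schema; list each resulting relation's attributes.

{AdmitDate, BedNo, Drug, Insurer, Ward}; {PatientID, Ward}

Candidate keys of the original relation: {BedNo, PatientID}, {BedNo, Ward}.
{AdmitDate, BedNo, Drug, Insurer, PatientID, Ward}: {Ward} determines {PatientID, Ward} here but is not a superkey — split on Ward --> PatientID, giving {PatientID, Ward} and {AdmitDate, BedNo, Drug, Insurer, Ward}.
{PatientID, Ward} is in BCNF.
{AdmitDate, BedNo, Drug, Insurer, Ward} is in BCNF.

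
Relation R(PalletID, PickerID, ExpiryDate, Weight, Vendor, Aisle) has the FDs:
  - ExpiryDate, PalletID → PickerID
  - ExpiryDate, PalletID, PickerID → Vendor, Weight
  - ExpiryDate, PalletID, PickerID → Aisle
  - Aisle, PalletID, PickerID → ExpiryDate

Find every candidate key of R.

{Aisle, PalletID, PickerID}, {ExpiryDate, PalletID}

No FD produces {PalletID}, so it must be in every candidate key.
{ExpiryDate, PalletID} is a candidate key since {ExpiryDate, PalletID}⁺ = {Aisle, ExpiryDate, PalletID, PickerID, Vendor, Weight} covers every attribute.
{Aisle, PalletID, PickerID} is a candidate key since {Aisle, PalletID, PickerID}⁺ = {Aisle, ExpiryDate, PalletID, PickerID, Vendor, Weight} covers every attribute.
No proper subset of any of these is a key, and no other minimal superkey exists.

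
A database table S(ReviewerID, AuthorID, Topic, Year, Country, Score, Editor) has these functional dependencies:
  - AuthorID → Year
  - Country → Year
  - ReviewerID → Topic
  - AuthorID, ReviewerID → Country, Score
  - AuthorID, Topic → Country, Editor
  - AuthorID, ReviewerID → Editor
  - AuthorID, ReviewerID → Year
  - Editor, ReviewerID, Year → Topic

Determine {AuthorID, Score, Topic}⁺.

{AuthorID, Country, Editor, Score, Topic, Year}

Start with {AuthorID, Score, Topic}.
AuthorID → Year applies; add {Year} → now {AuthorID, Score, Topic, Year}.
AuthorID, Topic → Country, Editor applies; add {Country, Editor} → now {AuthorID, Country, Editor, Score, Topic, Year}.
No further FD applies.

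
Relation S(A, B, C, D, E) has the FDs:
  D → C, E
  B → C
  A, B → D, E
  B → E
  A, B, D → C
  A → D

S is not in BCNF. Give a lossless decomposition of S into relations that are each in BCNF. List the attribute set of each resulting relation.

Candidate key of the original relation: {A, B}.
{A, B, C, D, E}: {D} determines {C, D, E} here but is not a superkey — split on D → C, E, giving {C, D, E} and {A, B, D}.
{C, D, E} has no BCNF violation.
{A, B, D}: {A} determines {A, D} here but is not a superkey — split on A → D, giving {A, D} and {A, B}.
{A, D} has no BCNF violation.
{A, B} has no BCNF violation.

{A, B}; {A, D}; {C, D, E}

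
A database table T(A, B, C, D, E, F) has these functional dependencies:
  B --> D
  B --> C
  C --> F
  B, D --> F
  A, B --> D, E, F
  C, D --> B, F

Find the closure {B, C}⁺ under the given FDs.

{B, C, D, F}

Start with {B, C}.
B --> D applies; add {D} → now {B, C, D}.
C --> F applies; add {F} → now {B, C, D, F}.
No further FD applies.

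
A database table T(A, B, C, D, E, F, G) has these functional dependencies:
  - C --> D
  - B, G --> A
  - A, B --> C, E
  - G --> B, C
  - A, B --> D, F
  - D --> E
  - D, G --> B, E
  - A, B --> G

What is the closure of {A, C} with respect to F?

Start with {A, C}.
C --> D applies; add {D} → now {A, C, D}.
D --> E applies; add {E} → now {A, C, D, E}.
No further FD applies.

{A, C, D, E}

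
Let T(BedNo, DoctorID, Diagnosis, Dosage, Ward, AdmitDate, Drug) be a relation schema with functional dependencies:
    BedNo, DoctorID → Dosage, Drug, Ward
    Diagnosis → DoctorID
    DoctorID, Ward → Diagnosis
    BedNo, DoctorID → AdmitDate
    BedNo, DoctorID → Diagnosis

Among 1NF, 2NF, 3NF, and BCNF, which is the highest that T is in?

Candidate keys: {BedNo, Diagnosis}, {BedNo, DoctorID}. Prime attributes: {BedNo, Diagnosis, DoctorID}.
Diagnosis → DoctorID: {Diagnosis}⁺ = {Diagnosis, DoctorID}, which is not all of the attributes, so the left side is not a superkey — BCNF is violated.
Its right-hand attributes {DoctorID} are all prime, as are those of every other non-superkey FD — the relation is in 3NF.

3NF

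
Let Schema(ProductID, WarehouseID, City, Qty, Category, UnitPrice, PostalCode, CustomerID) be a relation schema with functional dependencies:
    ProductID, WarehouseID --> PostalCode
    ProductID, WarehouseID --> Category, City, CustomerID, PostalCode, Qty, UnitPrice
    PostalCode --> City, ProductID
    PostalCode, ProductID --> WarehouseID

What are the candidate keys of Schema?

{PostalCode}, {ProductID, WarehouseID}

Closure of {PostalCode} is {Category, City, CustomerID, PostalCode, ProductID, Qty, UnitPrice, WarehouseID}, the whole schema; {PostalCode} is a candidate key.
Closure of {ProductID, WarehouseID} is {Category, City, CustomerID, PostalCode, ProductID, Qty, UnitPrice, WarehouseID}, the whole schema; {ProductID, WarehouseID} is a candidate key.
No proper subset of any of these is a key, and no other minimal superkey exists.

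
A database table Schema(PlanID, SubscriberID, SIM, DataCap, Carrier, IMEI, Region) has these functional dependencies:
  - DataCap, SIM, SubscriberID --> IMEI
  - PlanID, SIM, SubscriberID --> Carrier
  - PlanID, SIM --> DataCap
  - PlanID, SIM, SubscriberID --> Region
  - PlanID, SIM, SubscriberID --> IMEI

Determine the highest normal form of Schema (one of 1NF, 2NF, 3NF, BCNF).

Candidate key: {PlanID, SIM, SubscriberID}. Prime attributes: {PlanID, SIM, SubscriberID}.
DataCap, SIM, SubscriberID --> IMEI: {DataCap, SIM, SubscriberID}⁺ = {DataCap, IMEI, SIM, SubscriberID}, which is not all of the attributes, so the left side is not a superkey — BCNF is violated.
Because {IMEI} is non-prime and the left side of DataCap, SIM, SubscriberID --> IMEI is not a superkey, the relation is not in 3NF.
The proper key subset {PlanID, SIM} of {PlanID, SIM, SubscriberID} determines non-prime {DataCap}, so the relation is not even in 2NF.

1NF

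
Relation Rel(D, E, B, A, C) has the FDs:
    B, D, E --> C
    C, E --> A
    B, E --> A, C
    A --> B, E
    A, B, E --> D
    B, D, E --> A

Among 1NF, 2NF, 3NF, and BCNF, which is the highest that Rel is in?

BCNF

Candidate keys: {A}, {B, E}, {C, E}. Prime attributes: {A, B, C, E}.
The left-hand side of every FD is a superkey, so BCNF is satisfied.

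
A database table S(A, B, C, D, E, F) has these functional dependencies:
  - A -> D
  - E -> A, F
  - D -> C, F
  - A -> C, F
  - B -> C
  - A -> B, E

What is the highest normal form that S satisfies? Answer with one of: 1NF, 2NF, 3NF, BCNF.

Candidate keys: {A}, {E}. Prime attributes: {A, E}.
D -> C, F breaks BCNF: {D}⁺ = {C, D, F}, so {D} is not a superkey.
D -> C, F determines the non-prime attributes {C, F} from a non-superkey — 3NF is violated.
Every candidate key is a single attribute, so no partial dependency is possible; 2NF holds.

2NF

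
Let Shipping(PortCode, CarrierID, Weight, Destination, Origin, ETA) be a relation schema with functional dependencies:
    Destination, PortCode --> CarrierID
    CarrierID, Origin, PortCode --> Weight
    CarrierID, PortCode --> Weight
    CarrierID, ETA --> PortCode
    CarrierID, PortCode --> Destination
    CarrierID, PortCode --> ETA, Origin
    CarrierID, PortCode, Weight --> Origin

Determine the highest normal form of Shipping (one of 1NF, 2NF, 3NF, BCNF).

Candidate keys: {CarrierID, ETA}, {CarrierID, PortCode}, {Destination, PortCode}. Prime attributes: {CarrierID, Destination, ETA, PortCode}.
Every FD has a superkey on the left, so the relation is in BCNF.

BCNF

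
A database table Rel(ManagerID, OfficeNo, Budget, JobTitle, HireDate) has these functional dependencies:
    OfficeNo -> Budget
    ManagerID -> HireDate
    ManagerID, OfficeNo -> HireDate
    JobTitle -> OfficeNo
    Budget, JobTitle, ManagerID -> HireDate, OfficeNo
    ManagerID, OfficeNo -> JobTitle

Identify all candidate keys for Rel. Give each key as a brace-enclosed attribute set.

{JobTitle, ManagerID}, {ManagerID, OfficeNo}

Attributes never on any right-hand side: {ManagerID} — every candidate key must contain it.
{JobTitle, ManagerID}⁺ = {Budget, HireDate, JobTitle, ManagerID, OfficeNo} — all of the relation — so {JobTitle, ManagerID} is a candidate key.
{ManagerID, OfficeNo}⁺ = {Budget, HireDate, JobTitle, ManagerID, OfficeNo} — all of the relation — so {ManagerID, OfficeNo} is a candidate key.
Any other superkey properly contains one of these, so there are no further candidate keys.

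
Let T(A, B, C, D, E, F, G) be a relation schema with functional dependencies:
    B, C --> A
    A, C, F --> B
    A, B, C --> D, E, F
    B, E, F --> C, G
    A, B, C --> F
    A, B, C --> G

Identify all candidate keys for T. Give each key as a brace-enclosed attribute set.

Closure of {B, C} is {A, B, C, D, E, F, G}, the whole schema; {B, C} is a candidate key.
Closure of {A, C, F} is {A, B, C, D, E, F, G}, the whole schema; {A, C, F} is a candidate key.
Closure of {B, E, F} is {A, B, C, D, E, F, G}, the whole schema; {B, E, F} is a candidate key.
No proper subset of any of these is a key, and no other minimal superkey exists.

{A, C, F}, {B, C}, {B, E, F}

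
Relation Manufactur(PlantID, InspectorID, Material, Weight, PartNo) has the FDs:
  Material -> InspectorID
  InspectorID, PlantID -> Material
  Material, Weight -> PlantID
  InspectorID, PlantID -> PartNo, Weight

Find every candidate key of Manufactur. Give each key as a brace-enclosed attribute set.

{InspectorID, PlantID}⁺ = {InspectorID, Material, PartNo, PlantID, Weight} — all of the relation — so {InspectorID, PlantID} is a candidate key.
{Material, PlantID}⁺ = {InspectorID, Material, PartNo, PlantID, Weight} — all of the relation — so {Material, PlantID} is a candidate key.
{Material, Weight}⁺ = {InspectorID, Material, PartNo, PlantID, Weight} — all of the relation — so {Material, Weight} is a candidate key.
Any other superkey properly contains one of these, so there are no further candidate keys.

{InspectorID, PlantID}, {Material, PlantID}, {Material, Weight}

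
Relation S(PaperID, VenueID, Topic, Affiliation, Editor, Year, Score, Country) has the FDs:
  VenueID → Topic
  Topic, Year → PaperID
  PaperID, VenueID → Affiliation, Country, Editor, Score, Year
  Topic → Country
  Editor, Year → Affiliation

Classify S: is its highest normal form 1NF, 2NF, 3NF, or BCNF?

1NF

Candidate keys: {PaperID, VenueID}, {VenueID, Year}. Prime attributes: {PaperID, VenueID, Year}.
VenueID → Topic: {VenueID}⁺ = {Country, Topic, VenueID}, which is not all of the attributes, so the left side is not a superkey — BCNF is violated.
VenueID → Topic determines the non-prime attribute {Topic} from a non-superkey — 3NF is violated.
{VenueID} is a proper subset of the key {PaperID, VenueID}, and {VenueID}⁺ contains the non-prime attributes {Country, Topic} — a partial dependency, so 2NF is violated.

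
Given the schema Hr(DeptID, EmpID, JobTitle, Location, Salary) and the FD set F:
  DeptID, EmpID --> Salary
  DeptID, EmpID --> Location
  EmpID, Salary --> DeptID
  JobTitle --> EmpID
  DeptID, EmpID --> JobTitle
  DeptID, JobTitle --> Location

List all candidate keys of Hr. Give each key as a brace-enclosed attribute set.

{DeptID, EmpID}, {DeptID, JobTitle}, {EmpID, Salary}, {JobTitle, Salary}

{DeptID, EmpID} is a candidate key since {DeptID, EmpID}⁺ = {DeptID, EmpID, JobTitle, Location, Salary} covers every attribute.
{DeptID, JobTitle} is a candidate key since {DeptID, JobTitle}⁺ = {DeptID, EmpID, JobTitle, Location, Salary} covers every attribute.
{EmpID, Salary} is a candidate key since {EmpID, Salary}⁺ = {DeptID, EmpID, JobTitle, Location, Salary} covers every attribute.
{JobTitle, Salary} is a candidate key since {JobTitle, Salary}⁺ = {DeptID, EmpID, JobTitle, Location, Salary} covers every attribute.
These are minimal and exhaustive — every other superkey contains one of them.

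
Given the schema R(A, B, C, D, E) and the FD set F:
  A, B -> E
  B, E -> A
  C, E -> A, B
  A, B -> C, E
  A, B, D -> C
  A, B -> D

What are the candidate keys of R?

{A, B}, {B, E}, {C, E}

{A, B} is a candidate key since {A, B}⁺ = {A, B, C, D, E} covers every attribute.
{B, E} is a candidate key since {B, E}⁺ = {A, B, C, D, E} covers every attribute.
{C, E} is a candidate key since {C, E}⁺ = {A, B, C, D, E} covers every attribute.
These are minimal and exhaustive — every other superkey contains one of them.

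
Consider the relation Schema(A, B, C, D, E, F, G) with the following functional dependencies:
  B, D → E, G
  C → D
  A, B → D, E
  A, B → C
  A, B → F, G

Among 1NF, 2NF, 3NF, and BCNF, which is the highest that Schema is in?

Candidate key: {A, B}. Prime attributes: {A, B}.
B, D → E, G breaks BCNF: {B, D}⁺ = {B, D, E, G}, so {B, D} is not a superkey.
Because {E, G} are non-prime and the left side of B, D → E, G is not a superkey, the relation is not in 3NF.
No proper subset of a key has a non-prime attribute in its closure, so there is no partial dependency; 2NF holds.

2NF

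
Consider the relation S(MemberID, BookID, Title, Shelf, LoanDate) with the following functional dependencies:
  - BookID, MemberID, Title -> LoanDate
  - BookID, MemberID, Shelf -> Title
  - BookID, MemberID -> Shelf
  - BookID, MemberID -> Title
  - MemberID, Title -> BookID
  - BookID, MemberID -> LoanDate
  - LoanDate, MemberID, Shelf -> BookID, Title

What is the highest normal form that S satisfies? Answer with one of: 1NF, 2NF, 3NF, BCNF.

BCNF

Candidate keys: {BookID, MemberID}, {LoanDate, MemberID, Shelf}, {MemberID, Title}. Prime attributes: {BookID, LoanDate, MemberID, Shelf, Title}.
Each dependency's left side is a superkey — BCNF holds.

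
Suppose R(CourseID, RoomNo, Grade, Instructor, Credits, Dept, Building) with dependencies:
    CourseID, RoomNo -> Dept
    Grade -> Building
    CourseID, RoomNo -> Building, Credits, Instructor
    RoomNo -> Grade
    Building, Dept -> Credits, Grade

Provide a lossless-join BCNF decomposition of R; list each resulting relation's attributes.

Candidate key of the original relation: {CourseID, RoomNo}.
In {Building, CourseID, Credits, Dept, Grade, Instructor, RoomNo}, {Grade} is not a superkey ({Grade}⁺ restricted to this set is {Building, Grade}), so split on Grade -> Building into {Building, Grade} and {CourseID, Credits, Dept, Grade, Instructor, RoomNo}.
{Building, Grade} has no BCNF violation.
In {CourseID, Credits, Dept, Grade, Instructor, RoomNo}, {RoomNo} is not a superkey ({RoomNo}⁺ restricted to this set is {Grade, RoomNo}), so split on RoomNo -> Grade into {Grade, RoomNo} and {CourseID, Credits, Dept, Instructor, RoomNo}.
{Grade, RoomNo} has no BCNF violation.
In {CourseID, Credits, Dept, Instructor, RoomNo}, {Dept, RoomNo} is not a superkey ({Dept, RoomNo}⁺ restricted to this set is {Credits, Dept, RoomNo}), so split on Dept, RoomNo -> Credits into {Credits, Dept, RoomNo} and {CourseID, Dept, Instructor, RoomNo}.
{Credits, Dept, RoomNo} has no BCNF violation.
{CourseID, Dept, Instructor, RoomNo} has no BCNF violation.

{Building, Grade}; {CourseID, Dept, Instructor, RoomNo}; {Credits, Dept, RoomNo}; {Grade, RoomNo}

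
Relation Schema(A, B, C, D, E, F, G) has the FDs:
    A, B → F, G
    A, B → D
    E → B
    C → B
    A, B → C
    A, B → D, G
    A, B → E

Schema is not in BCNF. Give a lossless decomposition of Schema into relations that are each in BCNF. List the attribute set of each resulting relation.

Candidate keys of the original relation: {A, B}, {A, C}, {A, E}.
Within {A, B, C, D, E, F, G}: {E}⁺ ∩ {A, B, C, D, E, F, G} = {B, E}, not the whole set, so E → B violates BCNF; decompose into {B, E} and {A, C, D, E, F, G}.
{B, E} is in BCNF.
{A, C, D, E, F, G} is in BCNF.

{A, C, D, E, F, G}; {B, E}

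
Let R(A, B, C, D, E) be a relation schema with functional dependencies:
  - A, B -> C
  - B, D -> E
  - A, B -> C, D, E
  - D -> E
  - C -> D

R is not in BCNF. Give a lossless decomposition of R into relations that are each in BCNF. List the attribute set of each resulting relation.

{A, B, C}; {B, D}; {C, D}; {D, E}

Candidate key of the original relation: {A, B}.
Within {A, B, C, D, E}: {B, D}⁺ ∩ {A, B, C, D, E} = {B, D, E}, not the whole set, so B, D -> E violates BCNF; decompose into {B, D, E} and {A, B, C, D}.
Within {B, D, E}: {D}⁺ ∩ {B, D, E} = {D, E}, not the whole set, so D -> E violates BCNF; decompose into {D, E} and {B, D}.
{D, E} is in BCNF.
{B, D} is in BCNF.
Within {A, B, C, D}: {C}⁺ ∩ {A, B, C, D} = {C, D}, not the whole set, so C -> D violates BCNF; decompose into {C, D} and {A, B, C}.
{C, D} is in BCNF.
{A, B, C} is in BCNF.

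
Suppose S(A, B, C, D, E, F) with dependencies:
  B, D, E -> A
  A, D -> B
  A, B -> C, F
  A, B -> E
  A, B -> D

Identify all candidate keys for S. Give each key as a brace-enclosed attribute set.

{A, B} is a candidate key since {A, B}⁺ = {A, B, C, D, E, F} covers every attribute.
{A, D} is a candidate key since {A, D}⁺ = {A, B, C, D, E, F} covers every attribute.
{B, D, E} is a candidate key since {B, D, E}⁺ = {A, B, C, D, E, F} covers every attribute.
Any other superkey properly contains one of these, so there are no further candidate keys.

{A, B}, {A, D}, {B, D, E}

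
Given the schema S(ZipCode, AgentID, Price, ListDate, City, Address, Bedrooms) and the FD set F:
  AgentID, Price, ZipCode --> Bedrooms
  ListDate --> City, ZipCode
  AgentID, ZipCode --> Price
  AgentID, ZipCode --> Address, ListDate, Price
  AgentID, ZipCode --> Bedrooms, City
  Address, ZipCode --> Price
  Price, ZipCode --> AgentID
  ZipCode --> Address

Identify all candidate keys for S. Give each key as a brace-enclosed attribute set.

{ListDate}⁺ = {Address, AgentID, Bedrooms, City, ListDate, Price, ZipCode}, which is every attribute, so {ListDate} is a candidate key.
{ZipCode}⁺ = {Address, AgentID, Bedrooms, City, ListDate, Price, ZipCode}, which is every attribute, so {ZipCode} is a candidate key.
No proper subset of any of these is a key, and no other minimal superkey exists.

{ListDate}, {ZipCode}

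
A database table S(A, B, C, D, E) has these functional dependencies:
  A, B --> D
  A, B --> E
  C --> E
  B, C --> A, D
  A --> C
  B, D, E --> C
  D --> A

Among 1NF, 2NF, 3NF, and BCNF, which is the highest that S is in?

Candidate keys: {A, B}, {B, C}, {B, D}. Prime attributes: {A, B, C, D}.
C --> E breaks BCNF: {C}⁺ = {C, E}, so {C} is not a superkey.
C --> E has non-prime {E} on the right and a non-superkey on the left, so 3NF fails.
{A} is a proper subset of the key {A, B}, and {A}⁺ contains the non-prime attribute {E} — a partial dependency, so 2NF is violated.

1NF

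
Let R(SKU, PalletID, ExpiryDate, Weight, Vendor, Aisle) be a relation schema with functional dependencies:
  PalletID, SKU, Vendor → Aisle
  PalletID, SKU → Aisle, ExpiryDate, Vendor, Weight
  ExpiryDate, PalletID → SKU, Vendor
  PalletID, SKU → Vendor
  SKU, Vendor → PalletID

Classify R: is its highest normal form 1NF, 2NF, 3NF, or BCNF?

BCNF

Candidate keys: {ExpiryDate, PalletID}, {PalletID, SKU}, {SKU, Vendor}. Prime attributes: {ExpiryDate, PalletID, SKU, Vendor}.
Each dependency's left side is a superkey — BCNF holds.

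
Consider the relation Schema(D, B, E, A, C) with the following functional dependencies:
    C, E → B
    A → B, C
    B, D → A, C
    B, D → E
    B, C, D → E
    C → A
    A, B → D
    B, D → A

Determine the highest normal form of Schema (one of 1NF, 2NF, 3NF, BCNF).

BCNF

Candidate keys: {A}, {B, D}, {C}. Prime attributes: {A, B, C, D}.
Each dependency's left side is a superkey — BCNF holds.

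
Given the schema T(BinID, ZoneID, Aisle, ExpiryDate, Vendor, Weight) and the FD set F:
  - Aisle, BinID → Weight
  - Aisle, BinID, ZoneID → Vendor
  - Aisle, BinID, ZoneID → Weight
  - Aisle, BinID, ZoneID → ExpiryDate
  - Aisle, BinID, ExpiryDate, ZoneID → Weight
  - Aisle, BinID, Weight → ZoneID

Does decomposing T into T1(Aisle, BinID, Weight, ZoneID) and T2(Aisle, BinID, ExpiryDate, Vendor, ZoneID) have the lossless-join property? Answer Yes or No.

T1 ∩ T2 = {Aisle, BinID, ZoneID}; its closure under F is {Aisle, BinID, ExpiryDate, Vendor, Weight, ZoneID}.
Since T1 ⊆ {Aisle, BinID, ExpiryDate, Vendor, Weight, ZoneID}, the intersection is a superkey of T1; the decomposition is lossless.

Yes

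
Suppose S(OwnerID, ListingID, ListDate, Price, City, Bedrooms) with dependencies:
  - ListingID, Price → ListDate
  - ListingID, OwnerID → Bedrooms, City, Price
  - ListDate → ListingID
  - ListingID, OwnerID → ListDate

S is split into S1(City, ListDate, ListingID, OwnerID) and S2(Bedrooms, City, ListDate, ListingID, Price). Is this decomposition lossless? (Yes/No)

No

The shared attributes are {City, ListDate, ListingID} and {City, ListDate, ListingID}⁺ = {City, ListDate, ListingID}.
The closure covers neither S1 nor S2 entirely; the join is not lossless.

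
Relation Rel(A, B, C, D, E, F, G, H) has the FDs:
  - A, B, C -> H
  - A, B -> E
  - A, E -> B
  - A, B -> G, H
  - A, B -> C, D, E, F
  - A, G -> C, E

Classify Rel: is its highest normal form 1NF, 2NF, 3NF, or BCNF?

BCNF

Candidate keys: {A, B}, {A, E}, {A, G}. Prime attributes: {A, B, E, G}.
The left-hand side of every FD is a superkey, so BCNF is satisfied.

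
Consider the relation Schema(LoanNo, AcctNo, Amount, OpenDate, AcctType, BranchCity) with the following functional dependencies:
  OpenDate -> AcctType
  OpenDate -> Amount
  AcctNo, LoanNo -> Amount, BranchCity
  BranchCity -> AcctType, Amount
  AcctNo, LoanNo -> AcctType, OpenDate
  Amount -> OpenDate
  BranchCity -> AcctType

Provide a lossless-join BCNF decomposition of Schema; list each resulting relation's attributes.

Candidate key of the original relation: {AcctNo, LoanNo}.
In {AcctNo, AcctType, Amount, BranchCity, LoanNo, OpenDate}, {OpenDate} is not a superkey ({OpenDate}⁺ restricted to this set is {AcctType, Amount, OpenDate}), so split on OpenDate -> AcctType, Amount into {AcctType, Amount, OpenDate} and {AcctNo, BranchCity, LoanNo, OpenDate}.
{AcctType, Amount, OpenDate} is in BCNF.
In {AcctNo, BranchCity, LoanNo, OpenDate}, {BranchCity} is not a superkey ({BranchCity}⁺ restricted to this set is {BranchCity, OpenDate}), so split on BranchCity -> OpenDate into {BranchCity, OpenDate} and {AcctNo, BranchCity, LoanNo}.
{BranchCity, OpenDate} is in BCNF.
{AcctNo, BranchCity, LoanNo} is in BCNF.

{AcctNo, BranchCity, LoanNo}; {AcctType, Amount, OpenDate}; {BranchCity, OpenDate}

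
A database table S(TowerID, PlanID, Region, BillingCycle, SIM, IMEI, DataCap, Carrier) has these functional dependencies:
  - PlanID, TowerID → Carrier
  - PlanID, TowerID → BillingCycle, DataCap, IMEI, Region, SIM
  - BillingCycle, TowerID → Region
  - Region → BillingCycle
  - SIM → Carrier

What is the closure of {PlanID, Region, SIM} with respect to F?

{BillingCycle, Carrier, PlanID, Region, SIM}

Start with {PlanID, Region, SIM}.
Region → BillingCycle applies; add {BillingCycle} → now {BillingCycle, PlanID, Region, SIM}.
SIM → Carrier applies; add {Carrier} → now {BillingCycle, Carrier, PlanID, Region, SIM}.
No further FD applies.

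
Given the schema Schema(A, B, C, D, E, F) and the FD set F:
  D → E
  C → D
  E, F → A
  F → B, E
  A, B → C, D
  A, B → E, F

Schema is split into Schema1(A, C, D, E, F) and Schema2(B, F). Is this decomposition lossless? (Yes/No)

Schema1 ∩ Schema2 = {F}; its closure under F is {A, B, C, D, E, F}.
Since Schema1 ⊆ {A, B, C, D, E, F}, the intersection is a superkey of Schema1; the decomposition is lossless.

Yes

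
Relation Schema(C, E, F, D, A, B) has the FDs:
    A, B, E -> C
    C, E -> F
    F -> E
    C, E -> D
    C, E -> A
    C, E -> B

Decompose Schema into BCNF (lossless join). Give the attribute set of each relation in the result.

Candidate keys of the original relation: {A, B, E}, {A, B, F}, {C, E}, {C, F}.
Within {A, B, C, D, E, F}: {F}⁺ ∩ {A, B, C, D, E, F} = {E, F}, not the whole set, so F -> E violates BCNF; decompose into {E, F} and {A, B, C, D, F}.
{E, F}: every determinant is a superkey — BCNF.
{A, B, C, D, F}: every determinant is a superkey — BCNF.

{A, B, C, D, F}; {E, F}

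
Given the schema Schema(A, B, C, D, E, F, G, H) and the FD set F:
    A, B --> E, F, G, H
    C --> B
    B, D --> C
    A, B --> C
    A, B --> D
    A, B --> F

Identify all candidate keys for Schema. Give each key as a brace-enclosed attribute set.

{A, B}, {A, C}

Attributes never on any right-hand side: {A} — every candidate key must contain it.
{A, B}⁺ = {A, B, C, D, E, F, G, H} — all of the relation — so {A, B} is a candidate key.
{A, C}⁺ = {A, B, C, D, E, F, G, H} — all of the relation — so {A, C} is a candidate key.
These are minimal and exhaustive — every other superkey contains one of them.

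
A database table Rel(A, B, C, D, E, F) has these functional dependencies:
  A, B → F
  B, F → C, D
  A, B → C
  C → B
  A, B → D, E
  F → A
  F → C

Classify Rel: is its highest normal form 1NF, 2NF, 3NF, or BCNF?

3NF

Candidate keys: {A, B}, {A, C}, {F}. Prime attributes: {A, B, C, F}.
C → B: {C}⁺ = {B, C}, which is not all of the attributes, so the left side is not a superkey — BCNF is violated.
But every attribute on its right side ({B}) is prime, and the same holds for every other non-superkey FD, so 3NF still holds.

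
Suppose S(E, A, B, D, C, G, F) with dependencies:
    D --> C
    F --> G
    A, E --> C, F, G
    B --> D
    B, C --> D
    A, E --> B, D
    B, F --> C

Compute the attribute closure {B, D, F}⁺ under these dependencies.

Start with {B, D, F}.
D --> C applies; add {C} → now {B, C, D, F}.
F --> G applies; add {G} → now {B, C, D, F, G}.
No further FD applies.

{B, C, D, F, G}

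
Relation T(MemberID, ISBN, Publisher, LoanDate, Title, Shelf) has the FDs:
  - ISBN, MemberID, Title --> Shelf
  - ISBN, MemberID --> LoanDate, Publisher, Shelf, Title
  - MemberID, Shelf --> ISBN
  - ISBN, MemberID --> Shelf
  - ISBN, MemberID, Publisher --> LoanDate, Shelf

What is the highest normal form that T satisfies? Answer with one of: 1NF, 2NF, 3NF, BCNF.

Candidate keys: {ISBN, MemberID}, {MemberID, Shelf}. Prime attributes: {ISBN, MemberID, Shelf}.
Every FD has a superkey on the left, so the relation is in BCNF.

BCNF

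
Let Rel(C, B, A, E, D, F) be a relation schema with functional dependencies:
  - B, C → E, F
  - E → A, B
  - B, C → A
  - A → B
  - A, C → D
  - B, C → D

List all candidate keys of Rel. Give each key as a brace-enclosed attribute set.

{A, C}, {B, C}, {C, E}

No FD produces {C}, so it must be in every candidate key.
Closure of {A, C} is {A, B, C, D, E, F}, the whole schema; {A, C} is a candidate key.
Closure of {B, C} is {A, B, C, D, E, F}, the whole schema; {B, C} is a candidate key.
Closure of {C, E} is {A, B, C, D, E, F}, the whole schema; {C, E} is a candidate key.
No proper subset of any of these is a key, and no other minimal superkey exists.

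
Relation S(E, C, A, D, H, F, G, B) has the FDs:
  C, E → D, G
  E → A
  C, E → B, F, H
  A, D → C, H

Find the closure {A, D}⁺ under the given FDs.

Start with {A, D}.
A, D → C, H applies; add {C, H} → now {A, C, D, H}.
No further FD applies.

{A, C, D, H}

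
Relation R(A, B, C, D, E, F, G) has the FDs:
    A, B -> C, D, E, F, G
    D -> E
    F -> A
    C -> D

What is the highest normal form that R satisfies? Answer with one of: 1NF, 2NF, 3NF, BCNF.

Candidate keys: {A, B}, {B, F}. Prime attributes: {A, B, F}.
D -> E: {D}⁺ = {D, E}, which is not all of the attributes, so the left side is not a superkey — BCNF is violated.
Because {E} is non-prime and the left side of D -> E is not a superkey, the relation is not in 3NF.
No non-prime attribute depends on a proper subset of any candidate key, so 2NF holds.

2NF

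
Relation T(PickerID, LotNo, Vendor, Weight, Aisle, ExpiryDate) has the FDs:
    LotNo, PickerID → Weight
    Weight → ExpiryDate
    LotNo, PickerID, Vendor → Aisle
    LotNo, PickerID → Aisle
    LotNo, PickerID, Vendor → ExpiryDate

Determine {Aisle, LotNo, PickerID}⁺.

{Aisle, ExpiryDate, LotNo, PickerID, Weight}

Start with {Aisle, LotNo, PickerID}.
LotNo, PickerID → Weight applies; add {Weight} → now {Aisle, LotNo, PickerID, Weight}.
Weight → ExpiryDate applies; add {ExpiryDate} → now {Aisle, ExpiryDate, LotNo, PickerID, Weight}.
No further FD applies.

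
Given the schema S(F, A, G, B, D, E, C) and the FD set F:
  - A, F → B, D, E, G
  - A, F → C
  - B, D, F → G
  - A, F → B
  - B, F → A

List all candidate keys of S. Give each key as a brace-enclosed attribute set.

{F} never appears on the right of any FD, so every key must include it.
{A, F}⁺ = {A, B, C, D, E, F, G} — all of the relation — so {A, F} is a candidate key.
{B, F}⁺ = {A, B, C, D, E, F, G} — all of the relation — so {B, F} is a candidate key.
Any other superkey properly contains one of these, so there are no further candidate keys.

{A, F}, {B, F}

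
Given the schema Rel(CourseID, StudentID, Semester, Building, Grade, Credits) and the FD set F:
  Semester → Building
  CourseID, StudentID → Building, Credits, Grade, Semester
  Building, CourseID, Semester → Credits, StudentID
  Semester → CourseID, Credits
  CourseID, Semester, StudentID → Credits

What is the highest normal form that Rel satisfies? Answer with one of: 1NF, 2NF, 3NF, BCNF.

BCNF

Candidate keys: {CourseID, StudentID}, {Semester}. Prime attributes: {CourseID, Semester, StudentID}.
The left-hand side of every FD is a superkey, so BCNF is satisfied.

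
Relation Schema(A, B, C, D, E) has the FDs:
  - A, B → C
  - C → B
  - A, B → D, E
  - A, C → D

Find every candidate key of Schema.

Attributes never on any right-hand side: {A} — every candidate key must contain it.
Closure of {A, B} is {A, B, C, D, E}, the whole schema; {A, B} is a candidate key.
Closure of {A, C} is {A, B, C, D, E}, the whole schema; {A, C} is a candidate key.
No proper subset of any of these is a key, and no other minimal superkey exists.

{A, B}, {A, C}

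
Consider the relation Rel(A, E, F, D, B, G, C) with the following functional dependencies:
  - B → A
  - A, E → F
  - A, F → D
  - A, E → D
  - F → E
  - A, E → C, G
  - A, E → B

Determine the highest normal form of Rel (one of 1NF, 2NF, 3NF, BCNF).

3NF

Candidate keys: {A, E}, {A, F}, {B, E}, {B, F}. Prime attributes: {A, B, E, F}.
For B → A we have {B}⁺ = {A, B}; {B} is not a superkey, so BCNF fails.
Its right-hand attributes {A} are all prime, as are those of every other non-superkey FD — the relation is in 3NF.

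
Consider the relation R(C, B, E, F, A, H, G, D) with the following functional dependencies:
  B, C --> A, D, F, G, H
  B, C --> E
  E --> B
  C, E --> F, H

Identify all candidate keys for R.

Attributes never on any right-hand side: {C} — every candidate key must contain it.
{B, C}⁺ = {A, B, C, D, E, F, G, H} — all of the relation — so {B, C} is a candidate key.
{C, E}⁺ = {A, B, C, D, E, F, G, H} — all of the relation — so {C, E} is a candidate key.
These are minimal and exhaustive — every other superkey contains one of them.

{B, C}, {C, E}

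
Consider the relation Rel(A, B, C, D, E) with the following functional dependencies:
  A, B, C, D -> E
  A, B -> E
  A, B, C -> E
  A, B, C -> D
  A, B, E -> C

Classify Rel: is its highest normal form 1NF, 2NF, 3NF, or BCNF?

BCNF

Candidate key: {A, B}. Prime attributes: {A, B}.
Each dependency's left side is a superkey — BCNF holds.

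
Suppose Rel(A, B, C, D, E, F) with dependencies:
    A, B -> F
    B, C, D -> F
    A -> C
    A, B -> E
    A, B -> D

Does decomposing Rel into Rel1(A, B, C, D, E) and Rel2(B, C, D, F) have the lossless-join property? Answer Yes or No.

Common attributes: {B, C, D}; their closure is {B, C, D, F}.
This includes all of Rel2, so the common attributes are a superkey of Rel2 — the join is lossless.

Yes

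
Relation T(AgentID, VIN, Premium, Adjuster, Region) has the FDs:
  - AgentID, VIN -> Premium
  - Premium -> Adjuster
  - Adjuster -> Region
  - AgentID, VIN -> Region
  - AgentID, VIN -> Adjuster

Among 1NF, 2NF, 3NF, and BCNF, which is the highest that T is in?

2NF

Candidate key: {AgentID, VIN}. Prime attributes: {AgentID, VIN}.
Premium -> Adjuster: {Premium}⁺ = {Adjuster, Premium, Region}, which is not all of the attributes, so the left side is not a superkey — BCNF is violated.
Because {Adjuster} is non-prime and the left side of Premium -> Adjuster is not a superkey, the relation is not in 3NF.
No proper subset of a key has a non-prime attribute in its closure, so there is no partial dependency; 2NF holds.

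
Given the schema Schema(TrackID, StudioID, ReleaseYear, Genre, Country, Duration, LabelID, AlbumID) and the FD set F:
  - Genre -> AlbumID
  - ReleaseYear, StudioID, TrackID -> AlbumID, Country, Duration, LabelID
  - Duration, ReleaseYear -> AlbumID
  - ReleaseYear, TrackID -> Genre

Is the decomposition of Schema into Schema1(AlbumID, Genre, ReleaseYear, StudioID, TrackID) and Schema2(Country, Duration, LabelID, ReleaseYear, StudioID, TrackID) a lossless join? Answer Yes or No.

Yes

The shared attributes are {ReleaseYear, StudioID, TrackID} and {ReleaseYear, StudioID, TrackID}⁺ = {AlbumID, Country, Duration, Genre, LabelID, ReleaseYear, StudioID, TrackID}.
Schema1 is contained in that closure, so Schema1 ∩ Schema2 -> Schema1 holds and the join is lossless.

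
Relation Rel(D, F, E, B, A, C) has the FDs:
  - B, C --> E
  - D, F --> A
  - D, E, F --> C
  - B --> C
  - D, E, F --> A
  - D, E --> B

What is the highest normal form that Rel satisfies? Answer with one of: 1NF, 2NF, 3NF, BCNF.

1NF

Candidate keys: {B, D, F}, {D, E, F}. Prime attributes: {B, D, E, F}.
B, C --> E: {B, C}⁺ = {B, C, E}, which is not all of the attributes, so the left side is not a superkey — BCNF is violated.
D, F --> A has non-prime {A} on the right and a non-superkey on the left, so 3NF fails.
{B} is a proper subset of the key {B, D, F}, and {B}⁺ contains the non-prime attribute {C} — a partial dependency, so 2NF is violated.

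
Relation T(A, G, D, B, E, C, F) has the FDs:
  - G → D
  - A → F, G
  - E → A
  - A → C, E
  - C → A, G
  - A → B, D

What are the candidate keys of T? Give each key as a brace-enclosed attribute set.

{A}, {C}, {E}

Closure of {A} is {A, B, C, D, E, F, G}, the whole schema; {A} is a candidate key.
Closure of {C} is {A, B, C, D, E, F, G}, the whole schema; {C} is a candidate key.
Closure of {E} is {A, B, C, D, E, F, G}, the whole schema; {E} is a candidate key.
No proper subset of any of these is a key, and no other minimal superkey exists.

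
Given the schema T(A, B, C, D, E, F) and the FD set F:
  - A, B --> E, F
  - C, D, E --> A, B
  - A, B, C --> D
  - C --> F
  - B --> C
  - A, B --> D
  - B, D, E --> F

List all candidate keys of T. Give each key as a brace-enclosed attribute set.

{A, B}⁺ = {A, B, C, D, E, F} — all of the relation — so {A, B} is a candidate key.
{B, D, E}⁺ = {A, B, C, D, E, F} — all of the relation — so {B, D, E} is a candidate key.
{C, D, E}⁺ = {A, B, C, D, E, F} — all of the relation — so {C, D, E} is a candidate key.
No proper subset of any of these is a key, and no other minimal superkey exists.

{A, B}, {B, D, E}, {C, D, E}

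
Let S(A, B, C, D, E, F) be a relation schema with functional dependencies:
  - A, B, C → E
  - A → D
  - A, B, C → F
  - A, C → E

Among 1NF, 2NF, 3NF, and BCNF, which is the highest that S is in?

1NF

Candidate key: {A, B, C}. Prime attributes: {A, B, C}.
A → D: {A}⁺ = {A, D}, which is not all of the attributes, so the left side is not a superkey — BCNF is violated.
Because {D} is non-prime and the left side of A → D is not a superkey, the relation is not in 3NF.
The proper key subset {A} of {A, B, C} determines non-prime {D}, so the relation is not even in 2NF.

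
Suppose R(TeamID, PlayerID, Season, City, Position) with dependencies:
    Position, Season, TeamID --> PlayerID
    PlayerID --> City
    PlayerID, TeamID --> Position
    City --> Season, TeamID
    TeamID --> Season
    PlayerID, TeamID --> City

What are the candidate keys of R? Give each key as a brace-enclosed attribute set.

{City, Position}, {PlayerID}, {Position, TeamID}

{PlayerID}⁺ = {City, PlayerID, Position, Season, TeamID} — all of the relation — so {PlayerID} is a candidate key.
{City, Position}⁺ = {City, PlayerID, Position, Season, TeamID} — all of the relation — so {City, Position} is a candidate key.
{Position, TeamID}⁺ = {City, PlayerID, Position, Season, TeamID} — all of the relation — so {Position, TeamID} is a candidate key.
Any other superkey properly contains one of these, so there are no further candidate keys.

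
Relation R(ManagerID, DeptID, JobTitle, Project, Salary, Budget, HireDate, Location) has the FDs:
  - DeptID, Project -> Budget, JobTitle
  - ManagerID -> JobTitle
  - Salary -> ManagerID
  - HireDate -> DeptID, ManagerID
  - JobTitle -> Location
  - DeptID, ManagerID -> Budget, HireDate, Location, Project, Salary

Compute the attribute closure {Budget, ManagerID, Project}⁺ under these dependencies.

Start with {Budget, ManagerID, Project}.
ManagerID -> JobTitle applies; add {JobTitle} → now {Budget, JobTitle, ManagerID, Project}.
JobTitle -> Location applies; add {Location} → now {Budget, JobTitle, Location, ManagerID, Project}.
No further FD applies.

{Budget, JobTitle, Location, ManagerID, Project}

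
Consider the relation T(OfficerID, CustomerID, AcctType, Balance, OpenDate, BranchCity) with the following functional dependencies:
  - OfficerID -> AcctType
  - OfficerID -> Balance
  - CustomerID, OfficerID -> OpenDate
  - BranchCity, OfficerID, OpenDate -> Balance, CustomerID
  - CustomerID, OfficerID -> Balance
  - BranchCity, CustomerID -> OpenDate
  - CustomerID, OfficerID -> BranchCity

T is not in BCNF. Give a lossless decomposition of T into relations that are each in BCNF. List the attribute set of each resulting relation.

Candidate keys of the original relation: {BranchCity, OfficerID, OpenDate}, {CustomerID, OfficerID}.
In {AcctType, Balance, BranchCity, CustomerID, OfficerID, OpenDate}, {OfficerID} is not a superkey ({OfficerID}⁺ restricted to this set is {AcctType, Balance, OfficerID}), so split on OfficerID -> AcctType, Balance into {AcctType, Balance, OfficerID} and {BranchCity, CustomerID, OfficerID, OpenDate}.
{AcctType, Balance, OfficerID} is in BCNF.
In {BranchCity, CustomerID, OfficerID, OpenDate}, {BranchCity, CustomerID} is not a superkey ({BranchCity, CustomerID}⁺ restricted to this set is {BranchCity, CustomerID, OpenDate}), so split on BranchCity, CustomerID -> OpenDate into {BranchCity, CustomerID, OpenDate} and {BranchCity, CustomerID, OfficerID}.
{BranchCity, CustomerID, OpenDate} is in BCNF.
{BranchCity, CustomerID, OfficerID} is in BCNF.

{AcctType, Balance, OfficerID}; {BranchCity, CustomerID, OfficerID}; {BranchCity, CustomerID, OpenDate}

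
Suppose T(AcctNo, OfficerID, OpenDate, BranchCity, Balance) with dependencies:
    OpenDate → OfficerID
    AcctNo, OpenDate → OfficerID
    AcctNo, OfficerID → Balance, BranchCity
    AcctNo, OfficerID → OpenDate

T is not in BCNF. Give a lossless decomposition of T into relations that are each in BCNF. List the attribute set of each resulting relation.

{AcctNo, Balance, BranchCity, OpenDate}; {OfficerID, OpenDate}

Candidate keys of the original relation: {AcctNo, OfficerID}, {AcctNo, OpenDate}.
In {AcctNo, Balance, BranchCity, OfficerID, OpenDate}, {OpenDate} is not a superkey ({OpenDate}⁺ restricted to this set is {OfficerID, OpenDate}), so split on OpenDate → OfficerID into {OfficerID, OpenDate} and {AcctNo, Balance, BranchCity, OpenDate}.
{OfficerID, OpenDate} is in BCNF.
{AcctNo, Balance, BranchCity, OpenDate} is in BCNF.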